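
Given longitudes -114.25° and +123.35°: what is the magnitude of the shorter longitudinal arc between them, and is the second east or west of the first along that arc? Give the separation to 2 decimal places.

Raw difference: 123.35 − -114.25 = 237.6°.
Normalise into (−180°, 180°]: 237.6° − 360° = -122.4°.
Negative ⇒ the second point lies to the west; separation 122.40°.

122.40° west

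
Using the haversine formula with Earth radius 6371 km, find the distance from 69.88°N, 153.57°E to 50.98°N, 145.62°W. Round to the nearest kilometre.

3711 km

Δλ = -145.62 − 153.57 = -299.19°; wrapped into (−180°, 180°]: 60.81°.
Δφ = 50.98 − 69.88 = -18.90°.
a = sin²(Δφ/2) + cos φ₁ · cos φ₂ · sin²(Δλ/2) = 0.082431.
c = 2·atan2(√a, √(1−a)) = 0.58241 rad → d = 6371·c ≈ 3710.56 km.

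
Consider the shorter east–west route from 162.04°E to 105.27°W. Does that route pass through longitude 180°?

Yes

Naïve |-105.27 − 162.04| = 267.31° > 180°, so the shorter arc goes the other way round — across 180°.
Signed shortest Δλ = ((-105.27 − 162.04 + 180) mod 360) − 180 = 92.69°.
Going east by 92.69° from +162.04° passes through 180° before reaching -105.27°.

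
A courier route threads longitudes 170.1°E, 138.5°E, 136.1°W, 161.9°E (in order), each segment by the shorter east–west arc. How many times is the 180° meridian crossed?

2

Leg 1: +170.1° → +138.5°, shortest Δλ = -31.6° (west) — does not cross 180°.
Leg 2: +138.5° → -136.1°, shortest Δλ = 85.4° (east) — crosses 180°.
Leg 3: -136.1° → +161.9°, shortest Δλ = -62.0° (west) — crosses 180°.
Total crossings: 2.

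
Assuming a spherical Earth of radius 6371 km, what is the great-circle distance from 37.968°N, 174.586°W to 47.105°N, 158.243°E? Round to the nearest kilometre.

Δλ = 158.243 − -174.586 = 332.829°; wrapped into (−180°, 180°]: -27.171°.
Δφ = 47.105 − 37.968 = 9.137°.
a = sin²(Δφ/2) + cos φ₁ · cos φ₂ · sin²(Δλ/2) = 0.035952.
c = 2·atan2(√a, √(1−a)) = 0.38153 rad → d = 6371·c ≈ 2430.72 km.

2431 km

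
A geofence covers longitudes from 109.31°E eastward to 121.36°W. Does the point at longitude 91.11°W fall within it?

No

Band width going east from +109.31° to -121.36°: ((-121.36 − 109.31) mod 360) = 129.33°.
Offset of -91.11° east of the west edge: ((-91.11 − 109.31) mod 360) = 159.58°.
159.58° > 129.33° ⇒ outside.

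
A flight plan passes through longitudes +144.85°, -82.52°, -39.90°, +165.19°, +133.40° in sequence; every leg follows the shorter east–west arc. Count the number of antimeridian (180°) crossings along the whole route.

Leg 1: +144.85° → -82.52°, shortest Δλ = 132.63° (east) — crosses 180°.
Leg 2: -82.52° → -39.90°, shortest Δλ = 42.62° (east) — does not cross 180°.
Leg 3: -39.90° → +165.19°, shortest Δλ = -154.91° (west) — crosses 180°.
Leg 4: +165.19° → +133.40°, shortest Δλ = -31.79° (west) — does not cross 180°.
Total crossings: 2.

2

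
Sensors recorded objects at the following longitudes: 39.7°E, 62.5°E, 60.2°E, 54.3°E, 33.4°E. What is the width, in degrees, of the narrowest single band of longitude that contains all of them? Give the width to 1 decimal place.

29.1°

Sort the longitudes: +33.4°, +39.7°, +54.3°, +60.2°, +62.5°.
Eastward gaps between consecutive values (wrapping around): 6.3°, 14.6°, 5.9°, 2.3°, 330.9°.
Largest gap = 330.9° ⇒ minimal covering band is its complement: 360° − 330.9° = 29.1°.
Band runs from +33.4° eastward to +62.5°.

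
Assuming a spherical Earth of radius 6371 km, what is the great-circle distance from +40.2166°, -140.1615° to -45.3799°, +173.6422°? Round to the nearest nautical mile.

Δλ = 173.6422 − -140.1615 = 313.8037°; wrapped into (−180°, 180°]: -46.1963°.
Δφ = -45.3799 − 40.2166 = -85.5965°.
a = sin²(Δφ/2) + cos φ₁ · cos φ₂ · sin²(Δλ/2) = 0.544159.
c = 2·atan2(√a, √(1−a)) = 1.65923 rad → d = 6371·c ≈ 10570.95 km ≈ 5707.86 nmi.

5708 nmi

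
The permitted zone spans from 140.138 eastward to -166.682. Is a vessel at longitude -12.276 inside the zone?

Band width going east from +140.138° to -166.682°: ((-166.682 − 140.138) mod 360) = 53.180°.
Offset of -12.276° east of the west edge: ((-12.276 − 140.138) mod 360) = 207.586°.
207.586° > 53.180° ⇒ outside.

No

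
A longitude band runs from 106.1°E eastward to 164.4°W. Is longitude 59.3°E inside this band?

No

Band width going east from +106.1° to -164.4°: ((-164.4 − 106.1) mod 360) = 89.5°.
Offset of +59.3° east of the west edge: ((59.3 − 106.1) mod 360) = 313.2°.
313.2° > 89.5° ⇒ outside.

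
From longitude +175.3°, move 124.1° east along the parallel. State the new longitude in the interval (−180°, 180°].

-60.6°

Start at +175.3°; shift +124.1° → +299.4°.
+299.4° lies outside (−180°, 180°]; subtract 360° → -60.6°.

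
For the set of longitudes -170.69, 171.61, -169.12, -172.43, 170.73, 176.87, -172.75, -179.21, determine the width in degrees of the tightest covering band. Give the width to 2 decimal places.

Sort the longitudes: -179.21°, -172.75°, -172.43°, -170.69°, -169.12°, +170.73°, +171.61°, +176.87°.
Eastward gaps between consecutive values (wrapping around): 6.46°, 0.32°, 1.74°, 1.57°, 339.85°, 0.88°, 5.26°, 3.92°.
Largest gap = 339.85° ⇒ minimal covering band is its complement: 360° − 339.85° = 20.15°.
Band runs from +170.73° eastward to -169.12°, crossing the antimeridian.

20.15°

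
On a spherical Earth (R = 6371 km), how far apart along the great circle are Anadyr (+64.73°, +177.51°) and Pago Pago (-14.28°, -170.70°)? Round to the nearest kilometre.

8842 km

Δλ = -170.70 − 177.51 = -348.21°; wrapped into (−180°, 180°]: 11.79°.
Δφ = -14.28 − 64.73 = -79.01°.
a = sin²(Δφ/2) + cos φ₁ · cos φ₂ · sin²(Δλ/2) = 0.409045.
c = 2·atan2(√a, √(1−a)) = 1.38787 rad → d = 6371·c ≈ 8842.11 km.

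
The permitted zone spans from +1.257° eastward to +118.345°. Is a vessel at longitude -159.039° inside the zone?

Band width going east from +1.257° to +118.345°: ((118.345 − 1.257) mod 360) = 117.088°.
Offset of -159.039° east of the west edge: ((-159.039 − 1.257) mod 360) = 199.704°.
199.704° > 117.088° ⇒ outside.

No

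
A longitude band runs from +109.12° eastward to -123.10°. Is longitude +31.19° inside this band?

No

Band width going east from +109.12° to -123.10°: ((-123.10 − 109.12) mod 360) = 127.78°.
Offset of +31.19° east of the west edge: ((31.19 − 109.12) mod 360) = 282.07°.
282.07° > 127.78° ⇒ outside.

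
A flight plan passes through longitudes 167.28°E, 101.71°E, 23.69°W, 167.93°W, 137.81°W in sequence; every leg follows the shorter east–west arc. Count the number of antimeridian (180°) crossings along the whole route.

Leg 1: +167.28° → +101.71°, shortest Δλ = -65.57° (west) — does not cross 180°.
Leg 2: +101.71° → -23.69°, shortest Δλ = -125.4° (west) — does not cross 180°.
Leg 3: -23.69° → -167.93°, shortest Δλ = -144.24° (west) — does not cross 180°.
Leg 4: -167.93° → -137.81°, shortest Δλ = 30.12° (east) — does not cross 180°.
Total crossings: 0.

0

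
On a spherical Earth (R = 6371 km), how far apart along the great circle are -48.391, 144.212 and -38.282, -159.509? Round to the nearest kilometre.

4579 km

Δλ = -159.509 − 144.212 = -303.721°; wrapped into (−180°, 180°]: 56.279°.
Δφ = -38.282 − -48.391 = 10.109°.
a = sin²(Δφ/2) + cos φ₁ · cos φ₂ · sin²(Δλ/2) = 0.123703.
c = 2·atan2(√a, √(1−a)) = 0.71880 rad → d = 6371·c ≈ 4579.49 km.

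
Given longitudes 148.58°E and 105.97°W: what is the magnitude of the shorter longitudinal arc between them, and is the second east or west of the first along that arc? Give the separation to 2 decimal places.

105.45° east

Raw difference: -105.97 − 148.58 = -254.55°.
Normalise into (−180°, 180°]: -254.55° + 360° = 105.45°.
Positive ⇒ the second point lies to the east; separation 105.45°.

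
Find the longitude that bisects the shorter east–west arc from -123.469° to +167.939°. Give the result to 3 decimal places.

-157.765°

Signed shortest Δλ from -123.469° to +167.939° is -68.592°.
Midpoint longitude = -123.469° + (-68.592°)/2 = -123.469° − 34.296° = -157.765°.
(The naïve average (-123.469 + +167.939)/2 = 22.235° is on the wrong side of the globe.)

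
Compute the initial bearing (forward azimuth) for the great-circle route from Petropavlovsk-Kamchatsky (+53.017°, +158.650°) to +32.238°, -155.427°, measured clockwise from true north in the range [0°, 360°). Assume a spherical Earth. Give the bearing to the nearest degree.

104°

Δλ = -155.427 − 158.650 = -314.077°; wrapped into (−180°, 180°]: 45.923°.
θ = atan2( sin Δλ · cos φ₂ , cos φ₁ · sin φ₂ − sin φ₁ · cos φ₂ · cos Δλ )
  = atan2(0.60766, -0.14911) = 103.787° → normalised to [0°, 360°): 103.787°.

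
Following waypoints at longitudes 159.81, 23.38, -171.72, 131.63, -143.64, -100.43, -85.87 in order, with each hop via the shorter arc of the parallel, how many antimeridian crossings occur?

3

Leg 1: +159.81° → +23.38°, shortest Δλ = -136.43° (west) — does not cross 180°.
Leg 2: +23.38° → -171.72°, shortest Δλ = 164.9° (east) — crosses 180°.
Leg 3: -171.72° → +131.63°, shortest Δλ = -56.65° (west) — crosses 180°.
Leg 4: +131.63° → -143.64°, shortest Δλ = 84.73° (east) — crosses 180°.
Leg 5: -143.64° → -100.43°, shortest Δλ = 43.21° (east) — does not cross 180°.
Leg 6: -100.43° → -85.87°, shortest Δλ = 14.56° (east) — does not cross 180°.
Total crossings: 3.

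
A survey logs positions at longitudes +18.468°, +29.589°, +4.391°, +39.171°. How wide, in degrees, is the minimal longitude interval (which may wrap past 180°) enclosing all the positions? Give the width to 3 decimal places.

34.780°

Sort the longitudes: +4.391°, +18.468°, +29.589°, +39.171°.
Eastward gaps between consecutive values (wrapping around): 14.077°, 11.121°, 9.582°, 325.220°.
Largest gap = 325.220° ⇒ minimal covering band is its complement: 360° − 325.220° = 34.780°.
Band runs from +4.391° eastward to +39.171°.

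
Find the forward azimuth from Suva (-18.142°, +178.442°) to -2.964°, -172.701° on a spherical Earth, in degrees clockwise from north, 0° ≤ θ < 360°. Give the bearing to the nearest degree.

Δλ = -172.701 − 178.442 = -351.143°; wrapped into (−180°, 180°]: 8.857°.
θ = atan2( sin Δλ · cos φ₂ , cos φ₁ · sin φ₂ − sin φ₁ · cos φ₂ · cos Δλ )
  = atan2(0.15376, 0.25811) = 30.783° → normalised to [0°, 360°): 30.783°.

31°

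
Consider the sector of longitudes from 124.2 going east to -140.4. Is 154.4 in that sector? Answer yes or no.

Yes

Band width going east from +124.2° to -140.4°: ((-140.4 − 124.2) mod 360) = 95.4°.
Offset of +154.4° east of the west edge: ((154.4 − 124.2) mod 360) = 30.2°.
30.2° ≤ 95.4° ⇒ inside.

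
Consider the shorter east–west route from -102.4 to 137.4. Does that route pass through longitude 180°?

Naïve |137.4 − -102.4| = 239.8° > 180°, so the shorter arc goes the other way round — across 180°.
Signed shortest Δλ = ((137.4 − -102.4 + 180) mod 360) − 180 = -120.2°.
Going west by 120.2° from -102.4° passes through 180° before reaching +137.4°.

Yes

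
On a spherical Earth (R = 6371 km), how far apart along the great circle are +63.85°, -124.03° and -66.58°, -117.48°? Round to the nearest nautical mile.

Δλ = -117.48 − -124.03 = 6.55°.
Δφ = -66.58 − 63.85 = -130.43°.
a = sin²(Δφ/2) + cos φ₁ · cos φ₂ · sin²(Δλ/2) = 0.824831.
c = 2·atan2(√a, √(1−a)) = 2.27794 rad → d = 6371·c ≈ 14512.73 km ≈ 7836.25 nmi.

7836 nmi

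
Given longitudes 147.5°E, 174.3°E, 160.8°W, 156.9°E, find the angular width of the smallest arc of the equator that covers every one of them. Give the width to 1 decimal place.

51.7°

Sort the longitudes: -160.8°, +147.5°, +156.9°, +174.3°.
Eastward gaps between consecutive values (wrapping around): 308.3°, 9.4°, 17.4°, 24.9°.
Largest gap = 308.3° ⇒ minimal covering band is its complement: 360° − 308.3° = 51.7°.
Band runs from +147.5° eastward to -160.8°, crossing the antimeridian.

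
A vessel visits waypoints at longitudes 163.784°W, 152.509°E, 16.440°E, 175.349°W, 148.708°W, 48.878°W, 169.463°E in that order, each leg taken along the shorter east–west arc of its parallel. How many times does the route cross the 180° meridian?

3

Leg 1: -163.784° → +152.509°, shortest Δλ = -43.707° (west) — crosses 180°.
Leg 2: +152.509° → +16.440°, shortest Δλ = -136.069° (west) — does not cross 180°.
Leg 3: +16.440° → -175.349°, shortest Δλ = 168.211° (east) — crosses 180°.
Leg 4: -175.349° → -148.708°, shortest Δλ = 26.641° (east) — does not cross 180°.
Leg 5: -148.708° → -48.878°, shortest Δλ = 99.83° (east) — does not cross 180°.
Leg 6: -48.878° → +169.463°, shortest Δλ = -141.659° (west) — crosses 180°.
Total crossings: 3.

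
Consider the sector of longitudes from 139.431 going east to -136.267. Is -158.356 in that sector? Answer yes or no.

Band width going east from +139.431° to -136.267°: ((-136.267 − 139.431) mod 360) = 84.302°.
Offset of -158.356° east of the west edge: ((-158.356 − 139.431) mod 360) = 62.213°.
62.213° ≤ 84.302° ⇒ inside.

Yes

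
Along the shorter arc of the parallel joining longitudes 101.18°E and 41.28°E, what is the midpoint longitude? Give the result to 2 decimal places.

Signed shortest Δλ from +101.18° to +41.28° is -59.90°.
Midpoint longitude = +101.18° + (-59.90°)/2 = +101.18° − 29.95° = +71.23°.

71.23°E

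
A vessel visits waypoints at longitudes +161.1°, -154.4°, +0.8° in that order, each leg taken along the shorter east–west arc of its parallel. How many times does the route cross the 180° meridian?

1

Leg 1: +161.1° → -154.4°, shortest Δλ = 44.5° (east) — crosses 180°.
Leg 2: -154.4° → +0.8°, shortest Δλ = 155.2° (east) — does not cross 180°.
Total crossings: 1.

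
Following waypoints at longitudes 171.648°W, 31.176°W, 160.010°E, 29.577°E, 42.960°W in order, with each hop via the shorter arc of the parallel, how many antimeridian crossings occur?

1

Leg 1: -171.648° → -31.176°, shortest Δλ = 140.472° (east) — does not cross 180°.
Leg 2: -31.176° → +160.010°, shortest Δλ = -168.814° (west) — crosses 180°.
Leg 3: +160.010° → +29.577°, shortest Δλ = -130.433° (west) — does not cross 180°.
Leg 4: +29.577° → -42.960°, shortest Δλ = -72.537° (west) — does not cross 180°.
Total crossings: 1.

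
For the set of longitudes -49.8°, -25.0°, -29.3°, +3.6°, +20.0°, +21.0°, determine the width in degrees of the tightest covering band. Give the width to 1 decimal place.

Sort the longitudes: -49.8°, -29.3°, -25.0°, +3.6°, +20.0°, +21.0°.
Eastward gaps between consecutive values (wrapping around): 20.5°, 4.3°, 28.6°, 16.4°, 1.0°, 289.2°.
Largest gap = 289.2° ⇒ minimal covering band is its complement: 360° − 289.2° = 70.8°.
Band runs from -49.8° eastward to +21.0°.

70.8°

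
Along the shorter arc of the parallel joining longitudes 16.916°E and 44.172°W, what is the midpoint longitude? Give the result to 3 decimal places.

13.628°W

Signed shortest Δλ from +16.916° to -44.172° is -61.088°.
Midpoint longitude = +16.916° + (-61.088°)/2 = +16.916° − 30.544° = -13.628°.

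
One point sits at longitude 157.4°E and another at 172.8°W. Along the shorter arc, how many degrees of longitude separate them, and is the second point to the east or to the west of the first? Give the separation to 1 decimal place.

29.8° east

Raw difference: -172.8 − 157.4 = -330.2°.
Normalise into (−180°, 180°]: -330.2° + 360° = 29.8°.
Positive ⇒ the second point lies to the east; separation 29.8°.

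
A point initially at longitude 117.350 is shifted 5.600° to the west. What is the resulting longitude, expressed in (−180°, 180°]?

Start at +117.350°; shift −5.600° → +111.750°.
+111.750° already lies in (−180°, 180°].

+111.750°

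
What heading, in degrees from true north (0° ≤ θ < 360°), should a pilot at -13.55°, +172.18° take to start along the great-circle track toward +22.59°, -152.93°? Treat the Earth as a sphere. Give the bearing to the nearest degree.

Δλ = -152.93 − 172.18 = -325.11°; wrapped into (−180°, 180°]: 34.89°.
θ = atan2( sin Δλ · cos φ₂ , cos φ₁ · sin φ₂ − sin φ₁ · cos φ₂ · cos Δλ )
  = atan2(0.52812, 0.55088) = 43.792° → normalised to [0°, 360°): 43.792°.

44°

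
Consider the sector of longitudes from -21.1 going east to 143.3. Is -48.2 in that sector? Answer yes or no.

No

Band width going east from -21.1° to +143.3°: ((143.3 − -21.1) mod 360) = 164.4°.
Offset of -48.2° east of the west edge: ((-48.2 − -21.1) mod 360) = 332.9°.
332.9° > 164.4° ⇒ outside.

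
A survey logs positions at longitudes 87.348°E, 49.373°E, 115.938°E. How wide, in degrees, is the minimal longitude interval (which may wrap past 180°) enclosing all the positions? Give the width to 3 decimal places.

Sort the longitudes: +49.373°, +87.348°, +115.938°.
Eastward gaps between consecutive values (wrapping around): 37.975°, 28.590°, 293.435°.
Largest gap = 293.435° ⇒ minimal covering band is its complement: 360° − 293.435° = 66.565°.
Band runs from +49.373° eastward to +115.938°.

66.565°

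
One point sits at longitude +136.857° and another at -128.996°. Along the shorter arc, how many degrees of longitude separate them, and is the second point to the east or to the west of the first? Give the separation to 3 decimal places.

Raw difference: -128.996 − 136.857 = -265.853°.
Normalise into (−180°, 180°]: -265.853° + 360° = 94.147°.
Positive ⇒ the second point lies to the east; separation 94.147°.

94.147° east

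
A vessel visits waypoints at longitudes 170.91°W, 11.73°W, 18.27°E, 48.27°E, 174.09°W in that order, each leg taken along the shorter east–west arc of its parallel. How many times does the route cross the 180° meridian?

Leg 1: -170.91° → -11.73°, shortest Δλ = 159.18° (east) — does not cross 180°.
Leg 2: -11.73° → +18.27°, shortest Δλ = 30.0° (east) — does not cross 180°.
Leg 3: +18.27° → +48.27°, shortest Δλ = 30.0° (east) — does not cross 180°.
Leg 4: +48.27° → -174.09°, shortest Δλ = 137.64° (east) — crosses 180°.
Total crossings: 1.

1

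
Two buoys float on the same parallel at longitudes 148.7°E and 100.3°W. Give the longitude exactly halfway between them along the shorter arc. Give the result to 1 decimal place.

155.8°W

Signed shortest Δλ from +148.7° to -100.3° is +111.0°.
Midpoint longitude = +148.7° + (+111.0°)/2 = +148.7° + 55.5° = +204.2°.
Normalise into (−180°, 180°]: -155.8°.
(The naïve average (+148.7 + -100.3)/2 = 24.2° is on the wrong side of the globe.)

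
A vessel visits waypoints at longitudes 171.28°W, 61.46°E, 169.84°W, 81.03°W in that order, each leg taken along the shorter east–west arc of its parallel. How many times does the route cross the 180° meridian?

2

Leg 1: -171.28° → +61.46°, shortest Δλ = -127.26° (west) — crosses 180°.
Leg 2: +61.46° → -169.84°, shortest Δλ = 128.7° (east) — crosses 180°.
Leg 3: -169.84° → -81.03°, shortest Δλ = 88.81° (east) — does not cross 180°.
Total crossings: 2.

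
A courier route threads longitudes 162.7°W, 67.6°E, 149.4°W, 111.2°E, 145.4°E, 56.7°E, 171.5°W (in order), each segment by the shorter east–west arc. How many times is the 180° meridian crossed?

Leg 1: -162.7° → +67.6°, shortest Δλ = -129.7° (west) — crosses 180°.
Leg 2: +67.6° → -149.4°, shortest Δλ = 143.0° (east) — crosses 180°.
Leg 3: -149.4° → +111.2°, shortest Δλ = -99.4° (west) — crosses 180°.
Leg 4: +111.2° → +145.4°, shortest Δλ = 34.2° (east) — does not cross 180°.
Leg 5: +145.4° → +56.7°, shortest Δλ = -88.7° (west) — does not cross 180°.
Leg 6: +56.7° → -171.5°, shortest Δλ = 131.8° (east) — crosses 180°.
Total crossings: 4.

4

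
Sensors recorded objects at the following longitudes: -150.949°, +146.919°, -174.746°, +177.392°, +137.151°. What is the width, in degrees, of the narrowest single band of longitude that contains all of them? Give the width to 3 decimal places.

Sort the longitudes: -174.746°, -150.949°, +137.151°, +146.919°, +177.392°.
Eastward gaps between consecutive values (wrapping around): 23.797°, 288.100°, 9.768°, 30.473°, 7.862°.
Largest gap = 288.100° ⇒ minimal covering band is its complement: 360° − 288.100° = 71.900°.
Band runs from +137.151° eastward to -150.949°, crossing the antimeridian.

71.900°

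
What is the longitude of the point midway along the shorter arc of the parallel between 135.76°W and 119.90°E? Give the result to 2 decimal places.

Signed shortest Δλ from -135.76° to +119.90° is -104.34°.
Midpoint longitude = -135.76° + (-104.34°)/2 = -135.76° − 52.17° = -187.93°.
Normalise into (−180°, 180°]: +172.07°.
(The naïve average (-135.76 + +119.90)/2 = -7.93° is on the wrong side of the globe.)

172.07°E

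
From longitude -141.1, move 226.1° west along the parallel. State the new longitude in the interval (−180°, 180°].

-7.2°

Start at -141.1°; shift −226.1° → -367.2°.
-367.2° lies outside (−180°, 180°]; add 360° → -7.2°.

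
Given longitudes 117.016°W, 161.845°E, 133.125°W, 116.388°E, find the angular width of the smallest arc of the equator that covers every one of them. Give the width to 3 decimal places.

Sort the longitudes: -133.125°, -117.016°, +116.388°, +161.845°.
Eastward gaps between consecutive values (wrapping around): 16.109°, 233.404°, 45.457°, 65.030°.
Largest gap = 233.404° ⇒ minimal covering band is its complement: 360° − 233.404° = 126.596°.
Band runs from +116.388° eastward to -117.016°, crossing the antimeridian.

126.596°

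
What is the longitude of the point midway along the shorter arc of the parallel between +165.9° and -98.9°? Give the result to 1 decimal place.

Signed shortest Δλ from +165.9° to -98.9° is +95.2°.
Midpoint longitude = +165.9° + (+95.2°)/2 = +165.9° + 47.6° = +213.5°.
Normalise into (−180°, 180°]: -146.5°.
(The naïve average (+165.9 + -98.9)/2 = 33.5° is on the wrong side of the globe.)

-146.5°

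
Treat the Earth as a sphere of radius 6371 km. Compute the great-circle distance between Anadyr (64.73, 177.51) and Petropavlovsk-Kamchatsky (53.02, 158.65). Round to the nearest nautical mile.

Δλ = 158.65 − 177.51 = -18.86°.
Δφ = 53.02 − 64.73 = -11.71°.
a = sin²(Δφ/2) + cos φ₁ · cos φ₂ · sin²(Δλ/2) = 0.017300.
c = 2·atan2(√a, √(1−a)) = 0.26382 rad → d = 6371·c ≈ 1680.80 km ≈ 907.56 nmi.

908 nmi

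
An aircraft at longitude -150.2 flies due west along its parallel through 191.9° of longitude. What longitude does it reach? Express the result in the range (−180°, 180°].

+17.9°

Start at -150.2°; shift −191.9° → -342.1°.
-342.1° lies outside (−180°, 180°]; add 360° → +17.9°.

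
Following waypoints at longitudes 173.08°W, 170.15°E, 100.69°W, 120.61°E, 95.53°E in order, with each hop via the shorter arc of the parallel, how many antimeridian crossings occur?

Leg 1: -173.08° → +170.15°, shortest Δλ = -16.77° (west) — crosses 180°.
Leg 2: +170.15° → -100.69°, shortest Δλ = 89.16° (east) — crosses 180°.
Leg 3: -100.69° → +120.61°, shortest Δλ = -138.7° (west) — crosses 180°.
Leg 4: +120.61° → +95.53°, shortest Δλ = -25.08° (west) — does not cross 180°.
Total crossings: 3.

3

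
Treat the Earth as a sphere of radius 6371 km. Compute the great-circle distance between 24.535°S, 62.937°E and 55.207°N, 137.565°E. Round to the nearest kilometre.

Δλ = 137.565 − 62.937 = 74.628°.
Δφ = 55.207 − -24.535 = 79.742°.
a = sin²(Δφ/2) + cos φ₁ · cos φ₂ · sin²(Δλ/2) = 0.601704.
c = 2·atan2(√a, √(1−a)) = 1.77563 rad → d = 6371·c ≈ 11312.56 km.

11313 km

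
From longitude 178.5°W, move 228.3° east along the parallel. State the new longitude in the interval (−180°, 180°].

49.8°E

Start at -178.5°; shift +228.3° → +49.8°.
+49.8° already lies in (−180°, 180°].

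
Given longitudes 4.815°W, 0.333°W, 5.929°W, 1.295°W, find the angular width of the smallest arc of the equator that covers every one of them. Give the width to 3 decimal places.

5.596°

Sort the longitudes: -5.929°, -4.815°, -1.295°, -0.333°.
Eastward gaps between consecutive values (wrapping around): 1.114°, 3.520°, 0.962°, 354.404°.
Largest gap = 354.404° ⇒ minimal covering band is its complement: 360° − 354.404° = 5.596°.
Band runs from -5.929° eastward to -0.333°.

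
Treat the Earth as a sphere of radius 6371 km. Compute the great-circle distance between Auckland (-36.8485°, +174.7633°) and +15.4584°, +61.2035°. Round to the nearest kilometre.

13111 km

Δλ = 61.2035 − 174.7633 = -113.5598°.
Δφ = 15.4584 − -36.8485 = 52.3069°.
a = sin²(Δφ/2) + cos φ₁ · cos φ₂ · sin²(Δλ/2) = 0.734063.
c = 2·atan2(√a, √(1−a)) = 2.05797 rad → d = 6371·c ≈ 13111.30 km.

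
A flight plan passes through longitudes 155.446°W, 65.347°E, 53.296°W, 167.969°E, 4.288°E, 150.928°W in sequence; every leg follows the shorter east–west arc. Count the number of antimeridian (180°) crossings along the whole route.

2

Leg 1: -155.446° → +65.347°, shortest Δλ = -139.207° (west) — crosses 180°.
Leg 2: +65.347° → -53.296°, shortest Δλ = -118.643° (west) — does not cross 180°.
Leg 3: -53.296° → +167.969°, shortest Δλ = -138.735° (west) — crosses 180°.
Leg 4: +167.969° → +4.288°, shortest Δλ = -163.681° (west) — does not cross 180°.
Leg 5: +4.288° → -150.928°, shortest Δλ = -155.216° (west) — does not cross 180°.
Total crossings: 2.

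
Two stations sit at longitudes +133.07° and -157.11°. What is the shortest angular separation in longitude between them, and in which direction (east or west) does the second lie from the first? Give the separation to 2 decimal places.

69.82° east

Raw difference: -157.11 − 133.07 = -290.18°.
Normalise into (−180°, 180°]: -290.18° + 360° = 69.82°.
Positive ⇒ the second point lies to the east; separation 69.82°.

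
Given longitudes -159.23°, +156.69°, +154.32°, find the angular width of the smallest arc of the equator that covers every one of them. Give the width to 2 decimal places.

46.45°

Sort the longitudes: -159.23°, +154.32°, +156.69°.
Eastward gaps between consecutive values (wrapping around): 313.55°, 2.37°, 44.08°.
Largest gap = 313.55° ⇒ minimal covering band is its complement: 360° − 313.55° = 46.45°.
Band runs from +154.32° eastward to -159.23°, crossing the antimeridian.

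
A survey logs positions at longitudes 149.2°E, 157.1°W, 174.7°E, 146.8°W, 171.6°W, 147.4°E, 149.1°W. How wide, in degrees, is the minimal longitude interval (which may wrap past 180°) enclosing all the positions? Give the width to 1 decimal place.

Sort the longitudes: -171.6°, -157.1°, -149.1°, -146.8°, +147.4°, +149.2°, +174.7°.
Eastward gaps between consecutive values (wrapping around): 14.5°, 8.0°, 2.3°, 294.2°, 1.8°, 25.5°, 13.7°.
Largest gap = 294.2° ⇒ minimal covering band is its complement: 360° − 294.2° = 65.8°.
Band runs from +147.4° eastward to -146.8°, crossing the antimeridian.

65.8°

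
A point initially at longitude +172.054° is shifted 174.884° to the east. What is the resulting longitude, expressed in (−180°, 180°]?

-13.062°

Start at +172.054°; shift +174.884° → +346.938°.
+346.938° lies outside (−180°, 180°]; subtract 360° → -13.062°.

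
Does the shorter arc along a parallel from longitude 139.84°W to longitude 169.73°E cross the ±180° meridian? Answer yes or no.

Naïve |169.73 − -139.84| = 309.57° > 180°, so the shorter arc goes the other way round — across 180°.
Signed shortest Δλ = ((169.73 − -139.84 + 180) mod 360) − 180 = -50.43°.
Going west by 50.43° from -139.84° passes through 180° before reaching +169.73°.

Yes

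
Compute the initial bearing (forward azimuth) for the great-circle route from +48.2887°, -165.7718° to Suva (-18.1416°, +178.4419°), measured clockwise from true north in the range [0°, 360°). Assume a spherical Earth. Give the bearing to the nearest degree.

Δλ = 178.4419 − -165.7718 = 344.2137°; wrapped into (−180°, 180°]: -15.7863°.
θ = atan2( sin Δλ · cos φ₂ , cos φ₁ · sin φ₂ − sin φ₁ · cos φ₂ · cos Δλ )
  = atan2(-0.25853, -0.88982) = -163.799° → normalised to [0°, 360°): 196.201°.

196°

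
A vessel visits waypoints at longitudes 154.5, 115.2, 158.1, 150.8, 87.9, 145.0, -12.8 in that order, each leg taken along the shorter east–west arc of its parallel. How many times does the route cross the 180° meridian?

Leg 1: +154.5° → +115.2°, shortest Δλ = -39.3° (west) — does not cross 180°.
Leg 2: +115.2° → +158.1°, shortest Δλ = 42.9° (east) — does not cross 180°.
Leg 3: +158.1° → +150.8°, shortest Δλ = -7.3° (west) — does not cross 180°.
Leg 4: +150.8° → +87.9°, shortest Δλ = -62.9° (west) — does not cross 180°.
Leg 5: +87.9° → +145.0°, shortest Δλ = 57.1° (east) — does not cross 180°.
Leg 6: +145.0° → -12.8°, shortest Δλ = -157.8° (west) — does not cross 180°.
Total crossings: 0.

0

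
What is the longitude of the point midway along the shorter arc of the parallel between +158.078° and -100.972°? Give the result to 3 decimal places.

Signed shortest Δλ from +158.078° to -100.972° is +100.950°.
Midpoint longitude = +158.078° + (+100.950°)/2 = +158.078° + 50.475° = +208.553°.
Normalise into (−180°, 180°]: -151.447°.
(The naïve average (+158.078 + -100.972)/2 = 28.553° is on the wrong side of the globe.)

-151.447°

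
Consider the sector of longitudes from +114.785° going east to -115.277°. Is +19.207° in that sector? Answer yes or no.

Band width going east from +114.785° to -115.277°: ((-115.277 − 114.785) mod 360) = 129.938°.
Offset of +19.207° east of the west edge: ((19.207 − 114.785) mod 360) = 264.422°.
264.422° > 129.938° ⇒ outside.

No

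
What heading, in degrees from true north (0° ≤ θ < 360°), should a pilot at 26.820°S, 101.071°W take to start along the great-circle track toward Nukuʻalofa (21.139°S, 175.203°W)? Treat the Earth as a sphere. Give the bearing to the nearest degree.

Δλ = -175.203 − -101.071 = -74.132°.
θ = atan2( sin Δλ · cos φ₂ , cos φ₁ · sin φ₂ − sin φ₁ · cos φ₂ · cos Δλ )
  = atan2(-0.89717, -0.20677) = -102.979° → normalised to [0°, 360°): 257.021°.

257°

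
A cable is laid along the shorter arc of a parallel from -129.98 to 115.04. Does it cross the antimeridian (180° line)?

Naïve |115.04 − -129.98| = 245.02° > 180°, so the shorter arc goes the other way round — across 180°.
Signed shortest Δλ = ((115.04 − -129.98 + 180) mod 360) − 180 = -114.98°.
Going west by 114.98° from -129.98° passes through 180° before reaching +115.04°.

Yes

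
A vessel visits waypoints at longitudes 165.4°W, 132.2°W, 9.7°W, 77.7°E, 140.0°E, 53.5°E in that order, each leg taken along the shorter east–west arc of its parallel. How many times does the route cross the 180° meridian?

0

Leg 1: -165.4° → -132.2°, shortest Δλ = 33.2° (east) — does not cross 180°.
Leg 2: -132.2° → -9.7°, shortest Δλ = 122.5° (east) — does not cross 180°.
Leg 3: -9.7° → +77.7°, shortest Δλ = 87.4° (east) — does not cross 180°.
Leg 4: +77.7° → +140.0°, shortest Δλ = 62.3° (east) — does not cross 180°.
Leg 5: +140.0° → +53.5°, shortest Δλ = -86.5° (west) — does not cross 180°.
Total crossings: 0.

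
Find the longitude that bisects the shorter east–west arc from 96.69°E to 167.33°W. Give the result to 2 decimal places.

144.68°E

Signed shortest Δλ from +96.69° to -167.33° is +95.98°.
Midpoint longitude = +96.69° + (+95.98°)/2 = +96.69° + 47.99° = +144.68°.
(The naïve average (+96.69 + -167.33)/2 = -35.32° is on the wrong side of the globe.)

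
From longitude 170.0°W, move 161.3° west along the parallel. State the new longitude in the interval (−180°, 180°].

28.7°E

Start at -170.0°; shift −161.3° → -331.3°.
-331.3° lies outside (−180°, 180°]; add 360° → +28.7°.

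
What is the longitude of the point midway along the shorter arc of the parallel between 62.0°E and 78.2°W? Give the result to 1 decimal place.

Signed shortest Δλ from +62.0° to -78.2° is -140.2°.
Midpoint longitude = +62.0° + (-140.2°)/2 = +62.0° − 70.1° = -8.1°.

8.1°W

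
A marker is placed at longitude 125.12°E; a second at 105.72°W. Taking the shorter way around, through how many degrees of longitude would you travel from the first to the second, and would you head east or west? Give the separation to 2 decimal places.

129.16° east

Raw difference: -105.72 − 125.12 = -230.84°.
Normalise into (−180°, 180°]: -230.84° + 360° = 129.16°.
Positive ⇒ the second point lies to the east; separation 129.16°.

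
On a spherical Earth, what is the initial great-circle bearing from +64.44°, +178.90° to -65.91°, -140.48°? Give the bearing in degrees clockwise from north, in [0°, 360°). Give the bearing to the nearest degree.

158°

Δλ = -140.48 − 178.90 = -319.38°; wrapped into (−180°, 180°]: 40.62°.
θ = atan2( sin Δλ · cos φ₂ , cos φ₁ · sin φ₂ − sin φ₁ · cos φ₂ · cos Δλ )
  = atan2(0.26574, -0.67338) = 158.464° → normalised to [0°, 360°): 158.464°.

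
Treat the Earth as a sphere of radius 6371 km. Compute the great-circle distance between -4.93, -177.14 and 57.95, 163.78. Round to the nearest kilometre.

Δλ = 163.78 − -177.14 = 340.92°; wrapped into (−180°, 180°]: -19.08°.
Δφ = 57.95 − -4.93 = 62.88°.
a = sin²(Δφ/2) + cos φ₁ · cos φ₂ · sin²(Δλ/2) = 0.286595.
c = 2·atan2(√a, √(1−a)) = 1.12983 rad → d = 6371·c ≈ 7198.17 km.

7198 km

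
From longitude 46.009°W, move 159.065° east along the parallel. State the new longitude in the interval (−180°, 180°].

113.056°E

Start at -46.009°; shift +159.065° → +113.056°.
+113.056° already lies in (−180°, 180°].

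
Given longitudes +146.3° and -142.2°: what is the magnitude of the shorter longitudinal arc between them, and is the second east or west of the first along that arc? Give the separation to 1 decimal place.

71.5° east

Raw difference: -142.2 − 146.3 = -288.5°.
Normalise into (−180°, 180°]: -288.5° + 360° = 71.5°.
Positive ⇒ the second point lies to the east; separation 71.5°.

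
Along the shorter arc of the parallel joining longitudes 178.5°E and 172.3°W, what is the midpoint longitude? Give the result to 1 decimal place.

176.9°W

Signed shortest Δλ from +178.5° to -172.3° is +9.2°.
Midpoint longitude = +178.5° + (+9.2°)/2 = +178.5° + 4.6° = +183.1°.
Normalise into (−180°, 180°]: -176.9°.
(The naïve average (+178.5 + -172.3)/2 = 3.1° is on the wrong side of the globe.)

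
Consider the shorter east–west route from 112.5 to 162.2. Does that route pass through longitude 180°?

Signed shortest Δλ = ((162.2 − 112.5 + 180) mod 360) − 180 = 49.7°.
Going east by 49.7° from +112.5° reaches +162.2° without touching 180°.

No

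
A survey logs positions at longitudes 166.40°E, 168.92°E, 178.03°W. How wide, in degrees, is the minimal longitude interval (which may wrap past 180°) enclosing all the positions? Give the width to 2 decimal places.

Sort the longitudes: -178.03°, +166.40°, +168.92°.
Eastward gaps between consecutive values (wrapping around): 344.43°, 2.52°, 13.05°.
Largest gap = 344.43° ⇒ minimal covering band is its complement: 360° − 344.43° = 15.57°.
Band runs from +166.40° eastward to -178.03°, crossing the antimeridian.

15.57°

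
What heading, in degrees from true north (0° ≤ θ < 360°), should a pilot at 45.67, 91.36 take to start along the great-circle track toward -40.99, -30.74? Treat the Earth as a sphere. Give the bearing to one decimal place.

255.0°

Δλ = -30.74 − 91.36 = -122.10°.
θ = atan2( sin Δλ · cos φ₂ , cos φ₁ · sin φ₂ − sin φ₁ · cos φ₂ · cos Δλ )
  = atan2(-0.63943, -0.17143) = -105.008° → normalised to [0°, 360°): 254.992°.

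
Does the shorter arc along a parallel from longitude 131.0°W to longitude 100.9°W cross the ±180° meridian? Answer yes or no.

Signed shortest Δλ = ((-100.9 − -131.0 + 180) mod 360) − 180 = 30.1°.
Going east by 30.1° from -131.0° reaches -100.9° without touching 180°.

No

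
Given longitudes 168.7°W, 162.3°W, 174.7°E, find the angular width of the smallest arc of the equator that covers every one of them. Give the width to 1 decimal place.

Sort the longitudes: -168.7°, -162.3°, +174.7°.
Eastward gaps between consecutive values (wrapping around): 6.4°, 337.0°, 16.6°.
Largest gap = 337.0° ⇒ minimal covering band is its complement: 360° − 337.0° = 23.0°.
Band runs from +174.7° eastward to -162.3°, crossing the antimeridian.

23.0°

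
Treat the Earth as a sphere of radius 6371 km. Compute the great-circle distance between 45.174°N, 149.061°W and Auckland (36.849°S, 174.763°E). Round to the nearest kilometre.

9816 km

Δλ = 174.763 − -149.061 = 323.824°; wrapped into (−180°, 180°]: -36.176°.
Δφ = -36.849 − 45.174 = -82.023°.
a = sin²(Δφ/2) + cos φ₁ · cos φ₂ · sin²(Δλ/2) = 0.484991.
c = 2·atan2(√a, √(1−a)) = 1.54077 rad → d = 6371·c ≈ 9816.27 km.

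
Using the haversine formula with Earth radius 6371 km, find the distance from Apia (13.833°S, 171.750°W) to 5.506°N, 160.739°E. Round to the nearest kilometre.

3720 km

Δλ = 160.739 − -171.750 = 332.489°; wrapped into (−180°, 180°]: -27.511°.
Δφ = 5.506 − -13.833 = 19.339°.
a = sin²(Δφ/2) + cos φ₁ · cos φ₂ · sin²(Δλ/2) = 0.082858.
c = 2·atan2(√a, √(1−a)) = 0.58396 rad → d = 6371·c ≈ 3720.43 km.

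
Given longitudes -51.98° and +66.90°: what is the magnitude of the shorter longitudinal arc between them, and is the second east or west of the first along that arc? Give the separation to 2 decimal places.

118.88° east

Raw difference: 66.90 − -51.98 = 118.88°.
Normalise into (−180°, 180°]: 118.88° stays 118.88°.
Positive ⇒ the second point lies to the east; separation 118.88°.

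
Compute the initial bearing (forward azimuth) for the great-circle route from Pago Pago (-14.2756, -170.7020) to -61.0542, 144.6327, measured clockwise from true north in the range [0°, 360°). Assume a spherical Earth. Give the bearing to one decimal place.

204.0°

Δλ = 144.6327 − -170.7020 = 315.3347°; wrapped into (−180°, 180°]: -44.6653°.
θ = atan2( sin Δλ · cos φ₂ , cos φ₁ · sin φ₂ − sin φ₁ · cos φ₂ · cos Δλ )
  = atan2(-0.34022, -0.76318) = -155.973° → normalised to [0°, 360°): 204.027°.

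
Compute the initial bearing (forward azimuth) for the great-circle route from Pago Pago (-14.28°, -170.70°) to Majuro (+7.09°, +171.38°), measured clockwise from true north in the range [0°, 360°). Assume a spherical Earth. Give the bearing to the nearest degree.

319°

Δλ = 171.38 − -170.70 = 342.08°; wrapped into (−180°, 180°]: -17.92°.
θ = atan2( sin Δλ · cos φ₂ , cos φ₁ · sin φ₂ − sin φ₁ · cos φ₂ · cos Δλ )
  = atan2(-0.30534, 0.35251) = -40.898° → normalised to [0°, 360°): 319.102°.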